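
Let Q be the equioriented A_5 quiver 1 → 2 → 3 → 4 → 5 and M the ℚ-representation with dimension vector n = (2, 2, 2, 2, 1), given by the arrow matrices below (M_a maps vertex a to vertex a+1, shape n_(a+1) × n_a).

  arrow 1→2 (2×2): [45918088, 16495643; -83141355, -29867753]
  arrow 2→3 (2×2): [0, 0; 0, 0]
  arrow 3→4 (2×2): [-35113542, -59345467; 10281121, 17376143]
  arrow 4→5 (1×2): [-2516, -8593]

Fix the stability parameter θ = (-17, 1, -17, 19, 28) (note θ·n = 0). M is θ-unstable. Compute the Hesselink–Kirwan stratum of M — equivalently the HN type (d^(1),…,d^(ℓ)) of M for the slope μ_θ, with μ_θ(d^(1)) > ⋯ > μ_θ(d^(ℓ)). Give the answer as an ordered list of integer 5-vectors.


Interval decomposition of M: I[1,2]^2, I[3,4], I[3,5].
HN type (ℓ=4): μ^(1)=28; μ^(2)=19; μ^(3)=1; μ^(4)=-17

((0, 0, 0, 0, 1); (0, 0, 0, 2, 0); (0, 2, 0, 0, 0); (2, 0, 2, 0, 0))


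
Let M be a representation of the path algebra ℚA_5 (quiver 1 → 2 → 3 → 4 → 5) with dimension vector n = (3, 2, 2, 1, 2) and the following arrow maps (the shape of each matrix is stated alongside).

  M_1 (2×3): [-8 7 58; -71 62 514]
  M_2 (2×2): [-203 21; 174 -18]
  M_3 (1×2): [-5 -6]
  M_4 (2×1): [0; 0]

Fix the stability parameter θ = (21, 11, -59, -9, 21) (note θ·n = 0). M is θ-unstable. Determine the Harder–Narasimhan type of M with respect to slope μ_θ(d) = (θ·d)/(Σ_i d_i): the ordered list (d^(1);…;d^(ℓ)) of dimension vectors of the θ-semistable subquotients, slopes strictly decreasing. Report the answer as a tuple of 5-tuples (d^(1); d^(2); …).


Via rank(M_{q-1}∘⋯∘M_p): M ≅ I[1,1], I[1,2], I[1,4], I[3,3], I[5,5]^2.
μ_θ-semistable layers: μ^(1)=21; μ^(2)=16; μ^(3)=-9; μ^(4)=-59

((1, 0, 0, 0, 2); (1, 1, 0, 0, 0); (1, 1, 1, 1, 0); (0, 0, 1, 0, 0))


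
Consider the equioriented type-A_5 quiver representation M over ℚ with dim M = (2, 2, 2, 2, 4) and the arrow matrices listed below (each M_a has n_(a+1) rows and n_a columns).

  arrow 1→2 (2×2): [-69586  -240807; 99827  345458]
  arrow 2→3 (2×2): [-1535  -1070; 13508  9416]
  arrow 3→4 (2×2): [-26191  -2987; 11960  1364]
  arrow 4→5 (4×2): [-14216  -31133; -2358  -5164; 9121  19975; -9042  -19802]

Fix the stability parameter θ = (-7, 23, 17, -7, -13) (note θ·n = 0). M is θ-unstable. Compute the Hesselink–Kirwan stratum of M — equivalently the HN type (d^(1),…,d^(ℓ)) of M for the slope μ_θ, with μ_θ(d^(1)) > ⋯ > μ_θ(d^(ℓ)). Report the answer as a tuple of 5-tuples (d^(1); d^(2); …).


Via rank(M_{q-1}∘⋯∘M_p): M ≅ I[1,2], I[1,5], I[3,5], I[5,5]^2.
μ_θ-semistable layers: μ^(1)=23; μ^(2)=5; μ^(3)=-1; μ^(4)=-7; μ^(5)=-13

((0, 1, 0, 0, 0); (0, 1, 1, 1, 1); (0, 0, 1, 1, 1); (2, 0, 0, 0, 0); (0, 0, 0, 0, 2))


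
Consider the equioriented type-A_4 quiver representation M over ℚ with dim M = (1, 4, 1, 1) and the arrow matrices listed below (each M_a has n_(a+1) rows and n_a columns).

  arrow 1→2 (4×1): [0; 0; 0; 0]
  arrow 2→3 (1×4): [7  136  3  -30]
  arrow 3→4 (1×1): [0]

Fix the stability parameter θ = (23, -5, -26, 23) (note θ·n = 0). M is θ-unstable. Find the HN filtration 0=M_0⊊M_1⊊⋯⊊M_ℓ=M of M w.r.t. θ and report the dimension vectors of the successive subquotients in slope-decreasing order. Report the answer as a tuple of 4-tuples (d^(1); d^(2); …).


Via rank(M_{q-1}∘⋯∘M_p): M ≅ I[1,1], I[2,2]^3, I[2,3], I[4,4].
μ_θ-semistable layers: μ^(1)=23; μ^(2)=-5; μ^(3)=-31/2

((1, 0, 0, 1); (0, 3, 0, 0); (0, 1, 1, 0))


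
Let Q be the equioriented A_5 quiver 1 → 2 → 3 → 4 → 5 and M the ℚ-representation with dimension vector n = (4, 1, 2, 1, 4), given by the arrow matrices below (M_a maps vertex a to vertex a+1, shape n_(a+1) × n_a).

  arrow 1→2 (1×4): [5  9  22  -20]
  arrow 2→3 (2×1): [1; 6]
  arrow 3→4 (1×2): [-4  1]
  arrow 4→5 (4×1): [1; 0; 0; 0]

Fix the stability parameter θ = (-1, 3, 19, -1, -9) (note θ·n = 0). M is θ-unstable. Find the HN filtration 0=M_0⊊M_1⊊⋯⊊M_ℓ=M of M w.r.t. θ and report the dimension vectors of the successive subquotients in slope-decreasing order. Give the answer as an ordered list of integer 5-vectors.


Via rank(M_{q-1}∘⋯∘M_p): M ≅ I[1,1]^3, I[1,5], I[3,3], I[5,5]^3.
μ_θ-semistable layers: μ^(1)=19; μ^(2)=3; μ^(3)=-1; μ^(4)=-9

((0, 0, 1, 0, 0); (0, 1, 1, 1, 1); (4, 0, 0, 0, 0); (0, 0, 0, 0, 3))


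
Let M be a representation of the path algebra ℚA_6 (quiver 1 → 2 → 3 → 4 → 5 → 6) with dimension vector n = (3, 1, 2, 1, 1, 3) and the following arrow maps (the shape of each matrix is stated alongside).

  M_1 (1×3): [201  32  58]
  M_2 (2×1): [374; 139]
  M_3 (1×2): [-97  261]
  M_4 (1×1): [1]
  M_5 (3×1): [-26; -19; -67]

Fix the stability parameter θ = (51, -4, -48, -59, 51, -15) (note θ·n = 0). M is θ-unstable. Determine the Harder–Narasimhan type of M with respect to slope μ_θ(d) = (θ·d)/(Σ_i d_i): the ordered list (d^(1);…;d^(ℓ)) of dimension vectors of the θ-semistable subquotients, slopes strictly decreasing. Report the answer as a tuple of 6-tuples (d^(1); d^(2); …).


Barcode: M ≅ I[1,1]^2, I[1,6], I[3,3], I[6,6]^2. HN layers by μ_θ (4 steps, strictly decreasing):
  μ^(1)=51; μ^(2)=18; μ^(3)=-15; μ^(4)=-48

((2, 0, 0, 0, 0, 0); (0, 0, 0, 0, 1, 1); (1, 1, 1, 1, 0, 2); (0, 0, 1, 0, 0, 0))


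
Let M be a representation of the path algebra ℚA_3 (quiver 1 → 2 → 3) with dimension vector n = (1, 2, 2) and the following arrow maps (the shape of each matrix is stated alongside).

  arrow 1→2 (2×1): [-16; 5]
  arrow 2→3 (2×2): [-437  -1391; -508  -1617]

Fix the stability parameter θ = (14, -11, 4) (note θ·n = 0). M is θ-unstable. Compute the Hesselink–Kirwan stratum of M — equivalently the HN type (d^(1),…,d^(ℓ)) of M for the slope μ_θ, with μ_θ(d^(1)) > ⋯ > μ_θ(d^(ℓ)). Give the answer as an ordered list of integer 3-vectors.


Barcode: M ≅ I[1,3], I[2,3]. HN layers by μ_θ (3 steps, strictly decreasing):
  μ^(1)=4; μ^(2)=3/2; μ^(3)=-11

((0, 0, 2); (1, 1, 0); (0, 1, 0))


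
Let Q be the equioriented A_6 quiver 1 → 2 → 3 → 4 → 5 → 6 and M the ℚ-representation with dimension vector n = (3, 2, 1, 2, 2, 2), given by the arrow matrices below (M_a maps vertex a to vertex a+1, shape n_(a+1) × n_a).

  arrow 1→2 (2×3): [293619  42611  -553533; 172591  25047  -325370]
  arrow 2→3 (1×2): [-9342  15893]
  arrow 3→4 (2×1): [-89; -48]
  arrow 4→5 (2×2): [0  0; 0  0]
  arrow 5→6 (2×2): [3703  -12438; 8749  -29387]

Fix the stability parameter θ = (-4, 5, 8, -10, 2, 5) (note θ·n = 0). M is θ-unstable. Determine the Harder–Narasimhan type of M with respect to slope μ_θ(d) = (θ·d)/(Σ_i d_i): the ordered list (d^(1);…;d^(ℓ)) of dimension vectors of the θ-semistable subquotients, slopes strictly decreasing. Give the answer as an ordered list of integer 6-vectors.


Interval decomposition of M: I[1,1], I[1,2], I[1,4], I[4,4], I[5,6]^2.
HN type (ℓ=5): μ^(1)=5; μ^(2)=2; μ^(3)=1; μ^(4)=-4; μ^(5)=-10

((0, 1, 0, 0, 0, 2); (0, 0, 0, 0, 2, 0); (0, 1, 1, 1, 0, 0); (3, 0, 0, 0, 0, 0); (0, 0, 0, 1, 0, 0))


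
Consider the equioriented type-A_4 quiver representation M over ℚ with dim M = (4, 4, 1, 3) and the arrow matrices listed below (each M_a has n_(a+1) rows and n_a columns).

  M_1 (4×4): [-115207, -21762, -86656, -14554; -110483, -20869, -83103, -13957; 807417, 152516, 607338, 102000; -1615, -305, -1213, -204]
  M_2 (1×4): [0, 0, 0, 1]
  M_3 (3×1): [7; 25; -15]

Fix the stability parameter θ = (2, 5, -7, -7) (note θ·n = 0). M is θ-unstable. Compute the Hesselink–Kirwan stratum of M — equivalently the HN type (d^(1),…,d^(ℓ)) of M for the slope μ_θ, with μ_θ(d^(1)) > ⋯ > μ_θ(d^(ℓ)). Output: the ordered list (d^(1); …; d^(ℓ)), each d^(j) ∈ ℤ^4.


Barcode: M ≅ I[1,2]^3, I[1,4], I[4,4]^2. HN layers by μ_θ (4 steps, strictly decreasing):
  μ^(1)=5; μ^(2)=2; μ^(3)=-7/4; μ^(4)=-7

((0, 3, 0, 0); (3, 0, 0, 0); (1, 1, 1, 1); (0, 0, 0, 2))


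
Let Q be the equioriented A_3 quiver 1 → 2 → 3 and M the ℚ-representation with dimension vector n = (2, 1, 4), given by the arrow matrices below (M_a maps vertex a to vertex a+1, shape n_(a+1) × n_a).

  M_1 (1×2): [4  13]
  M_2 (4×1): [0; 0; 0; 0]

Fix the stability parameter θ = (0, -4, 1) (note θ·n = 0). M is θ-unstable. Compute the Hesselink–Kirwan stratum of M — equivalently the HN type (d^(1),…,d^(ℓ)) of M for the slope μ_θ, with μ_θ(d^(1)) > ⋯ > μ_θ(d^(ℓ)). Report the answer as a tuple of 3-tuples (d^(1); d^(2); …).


Interval decomposition of M: I[1,1], I[1,2], I[3,3]^4.
HN type (ℓ=3): μ^(1)=1; μ^(2)=0; μ^(3)=-2

((0, 0, 4); (1, 0, 0); (1, 1, 0))


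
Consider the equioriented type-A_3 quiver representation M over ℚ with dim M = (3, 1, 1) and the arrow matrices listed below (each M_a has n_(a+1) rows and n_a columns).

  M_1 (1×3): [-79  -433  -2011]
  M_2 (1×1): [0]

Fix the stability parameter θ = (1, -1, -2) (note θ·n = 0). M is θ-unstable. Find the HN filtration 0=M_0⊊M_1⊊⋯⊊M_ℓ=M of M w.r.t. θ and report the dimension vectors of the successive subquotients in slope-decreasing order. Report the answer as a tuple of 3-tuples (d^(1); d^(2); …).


Barcode: M ≅ I[1,1]^2, I[1,2], I[3,3]. HN layers by μ_θ (3 steps, strictly decreasing):
  μ^(1)=1; μ^(2)=0; μ^(3)=-2

((2, 0, 0); (1, 1, 0); (0, 0, 1))


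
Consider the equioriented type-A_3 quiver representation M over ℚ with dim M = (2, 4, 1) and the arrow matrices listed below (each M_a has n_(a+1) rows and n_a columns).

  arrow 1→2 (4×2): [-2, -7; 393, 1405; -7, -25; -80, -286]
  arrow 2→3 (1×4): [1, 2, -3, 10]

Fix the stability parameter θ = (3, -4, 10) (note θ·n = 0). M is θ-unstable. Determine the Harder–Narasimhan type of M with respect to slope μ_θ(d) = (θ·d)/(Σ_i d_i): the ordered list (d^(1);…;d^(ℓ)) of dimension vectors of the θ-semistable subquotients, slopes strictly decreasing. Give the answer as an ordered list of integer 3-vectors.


Barcode: M ≅ I[1,2], I[1,3], I[2,2]^2. HN layers by μ_θ (3 steps, strictly decreasing):
  μ^(1)=10; μ^(2)=-1/2; μ^(3)=-4

((0, 0, 1); (2, 2, 0); (0, 2, 0))


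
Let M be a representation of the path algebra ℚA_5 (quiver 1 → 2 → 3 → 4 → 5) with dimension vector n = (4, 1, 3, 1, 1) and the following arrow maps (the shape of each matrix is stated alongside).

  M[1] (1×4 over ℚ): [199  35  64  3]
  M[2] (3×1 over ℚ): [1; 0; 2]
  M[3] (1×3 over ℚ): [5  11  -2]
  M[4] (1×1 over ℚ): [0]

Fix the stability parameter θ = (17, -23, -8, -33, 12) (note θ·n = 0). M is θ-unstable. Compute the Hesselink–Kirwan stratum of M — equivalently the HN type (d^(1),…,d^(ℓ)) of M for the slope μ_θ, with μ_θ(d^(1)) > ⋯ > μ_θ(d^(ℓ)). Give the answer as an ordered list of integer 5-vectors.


Barcode: M ≅ I[1,1]^3, I[1,4], I[3,3]^2, I[5,5]. HN layers by μ_θ (4 steps, strictly decreasing):
  μ^(1)=17; μ^(2)=12; μ^(3)=-8; μ^(4)=-47/4

((3, 0, 0, 0, 0); (0, 0, 0, 0, 1); (0, 0, 2, 0, 0); (1, 1, 1, 1, 0))


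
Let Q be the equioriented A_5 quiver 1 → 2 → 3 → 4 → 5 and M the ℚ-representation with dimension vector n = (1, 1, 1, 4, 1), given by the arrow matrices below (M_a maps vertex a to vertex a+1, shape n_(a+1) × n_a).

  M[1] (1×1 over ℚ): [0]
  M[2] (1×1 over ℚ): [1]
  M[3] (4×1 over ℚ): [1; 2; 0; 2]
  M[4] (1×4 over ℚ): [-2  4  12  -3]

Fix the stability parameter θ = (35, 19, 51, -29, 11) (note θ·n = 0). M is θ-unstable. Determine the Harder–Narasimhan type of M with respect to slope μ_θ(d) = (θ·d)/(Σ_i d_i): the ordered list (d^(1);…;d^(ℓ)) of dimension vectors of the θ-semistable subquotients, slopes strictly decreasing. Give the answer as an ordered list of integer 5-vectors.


Interval decomposition of M: I[1,1], I[2,4], I[4,4]^2, I[4,5].
HN type (ℓ=4): μ^(1)=35; μ^(2)=41/3; μ^(3)=11; μ^(4)=-29

((1, 0, 0, 0, 0); (0, 1, 1, 1, 0); (0, 0, 0, 0, 1); (0, 0, 0, 3, 0))


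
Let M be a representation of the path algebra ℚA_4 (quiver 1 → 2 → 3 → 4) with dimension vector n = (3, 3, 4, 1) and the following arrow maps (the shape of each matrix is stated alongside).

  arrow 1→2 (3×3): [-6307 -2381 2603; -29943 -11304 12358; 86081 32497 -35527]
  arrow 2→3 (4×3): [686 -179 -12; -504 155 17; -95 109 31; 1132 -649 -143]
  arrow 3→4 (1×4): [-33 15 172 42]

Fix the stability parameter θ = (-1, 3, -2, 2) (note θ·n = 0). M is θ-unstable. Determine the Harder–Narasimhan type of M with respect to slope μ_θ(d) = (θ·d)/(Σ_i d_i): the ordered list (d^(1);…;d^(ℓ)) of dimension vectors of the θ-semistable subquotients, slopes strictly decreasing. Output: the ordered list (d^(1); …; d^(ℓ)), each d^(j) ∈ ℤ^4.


Barcode: M ≅ I[1,3]^2, I[1,4], I[3,3]. HN layers by μ_θ (4 steps, strictly decreasing):
  μ^(1)=2; μ^(2)=1/2; μ^(3)=-1; μ^(4)=-2

((0, 0, 0, 1); (0, 3, 3, 0); (3, 0, 0, 0); (0, 0, 1, 0))


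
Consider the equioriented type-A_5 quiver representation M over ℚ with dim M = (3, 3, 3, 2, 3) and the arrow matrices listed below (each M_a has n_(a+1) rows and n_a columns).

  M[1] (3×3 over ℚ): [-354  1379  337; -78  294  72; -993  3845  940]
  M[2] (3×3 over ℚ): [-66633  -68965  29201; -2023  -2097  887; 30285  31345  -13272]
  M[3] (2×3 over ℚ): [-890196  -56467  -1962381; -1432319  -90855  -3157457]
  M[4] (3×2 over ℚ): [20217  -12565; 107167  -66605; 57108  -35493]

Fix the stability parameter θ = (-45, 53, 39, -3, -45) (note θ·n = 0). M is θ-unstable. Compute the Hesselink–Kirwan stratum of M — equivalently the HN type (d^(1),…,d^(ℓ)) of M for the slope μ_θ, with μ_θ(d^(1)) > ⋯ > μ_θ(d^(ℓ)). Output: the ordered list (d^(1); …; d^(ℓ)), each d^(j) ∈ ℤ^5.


Barcode: M ≅ I[1,1], I[1,5]^2, I[2,3], I[5,5]. HN layers by μ_θ (3 steps, strictly decreasing):
  μ^(1)=46; μ^(2)=11; μ^(3)=-45

((0, 1, 1, 0, 0); (0, 2, 2, 2, 2); (3, 0, 0, 0, 1))


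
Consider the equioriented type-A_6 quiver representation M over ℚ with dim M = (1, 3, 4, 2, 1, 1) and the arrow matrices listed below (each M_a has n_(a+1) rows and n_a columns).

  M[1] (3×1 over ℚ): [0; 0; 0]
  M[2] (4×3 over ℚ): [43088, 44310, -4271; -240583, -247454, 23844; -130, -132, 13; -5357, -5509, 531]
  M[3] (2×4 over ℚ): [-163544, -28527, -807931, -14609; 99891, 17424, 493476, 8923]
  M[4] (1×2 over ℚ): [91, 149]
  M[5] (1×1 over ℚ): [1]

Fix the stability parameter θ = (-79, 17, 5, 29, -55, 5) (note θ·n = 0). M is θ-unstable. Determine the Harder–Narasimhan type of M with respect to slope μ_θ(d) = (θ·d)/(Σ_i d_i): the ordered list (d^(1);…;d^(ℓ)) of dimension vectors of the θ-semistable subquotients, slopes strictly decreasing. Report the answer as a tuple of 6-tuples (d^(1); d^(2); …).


Via rank(M_{q-1}∘⋯∘M_p): M ≅ I[1,1], I[2,3], I[2,4], I[2,6], I[3,3].
μ_θ-semistable layers: μ^(1)=29; μ^(2)=11; μ^(3)=5; μ^(4)=-1; μ^(5)=-79

((0, 0, 0, 1, 0, 0); (0, 2, 2, 0, 0, 0); (0, 0, 1, 0, 0, 1); (0, 1, 1, 1, 1, 0); (1, 0, 0, 0, 0, 0))


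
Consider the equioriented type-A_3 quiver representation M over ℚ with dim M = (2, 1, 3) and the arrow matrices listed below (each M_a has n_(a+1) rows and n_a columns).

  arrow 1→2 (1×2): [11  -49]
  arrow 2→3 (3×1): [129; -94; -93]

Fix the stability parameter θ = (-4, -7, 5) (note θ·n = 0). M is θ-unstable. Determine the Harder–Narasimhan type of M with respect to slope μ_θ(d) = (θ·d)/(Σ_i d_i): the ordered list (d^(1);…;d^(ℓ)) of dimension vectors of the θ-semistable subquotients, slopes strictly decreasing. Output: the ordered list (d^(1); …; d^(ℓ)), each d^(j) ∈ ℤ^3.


Interval decomposition of M: I[1,1], I[1,3], I[3,3]^2.
HN type (ℓ=3): μ^(1)=5; μ^(2)=-4; μ^(3)=-11/2

((0, 0, 3); (1, 0, 0); (1, 1, 0))


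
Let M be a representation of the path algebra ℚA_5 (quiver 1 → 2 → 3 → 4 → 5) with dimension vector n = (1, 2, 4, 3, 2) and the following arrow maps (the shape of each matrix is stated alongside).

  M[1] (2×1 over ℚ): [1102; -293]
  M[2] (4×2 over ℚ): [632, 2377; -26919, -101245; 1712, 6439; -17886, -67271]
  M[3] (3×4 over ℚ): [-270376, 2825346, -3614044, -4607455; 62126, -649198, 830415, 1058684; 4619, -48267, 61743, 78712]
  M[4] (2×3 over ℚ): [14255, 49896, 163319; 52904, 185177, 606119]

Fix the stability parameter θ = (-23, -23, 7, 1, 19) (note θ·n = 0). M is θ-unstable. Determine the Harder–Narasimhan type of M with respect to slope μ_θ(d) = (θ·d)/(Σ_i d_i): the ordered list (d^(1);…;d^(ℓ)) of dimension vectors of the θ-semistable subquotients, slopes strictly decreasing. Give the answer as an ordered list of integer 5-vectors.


Barcode: M ≅ I[1,4], I[2,5], I[3,3], I[3,5]. HN layers by μ_θ (4 steps, strictly decreasing):
  μ^(1)=19; μ^(2)=7; μ^(3)=4; μ^(4)=-23

((0, 0, 0, 0, 2); (0, 0, 1, 0, 0); (0, 0, 3, 3, 0); (1, 2, 0, 0, 0))


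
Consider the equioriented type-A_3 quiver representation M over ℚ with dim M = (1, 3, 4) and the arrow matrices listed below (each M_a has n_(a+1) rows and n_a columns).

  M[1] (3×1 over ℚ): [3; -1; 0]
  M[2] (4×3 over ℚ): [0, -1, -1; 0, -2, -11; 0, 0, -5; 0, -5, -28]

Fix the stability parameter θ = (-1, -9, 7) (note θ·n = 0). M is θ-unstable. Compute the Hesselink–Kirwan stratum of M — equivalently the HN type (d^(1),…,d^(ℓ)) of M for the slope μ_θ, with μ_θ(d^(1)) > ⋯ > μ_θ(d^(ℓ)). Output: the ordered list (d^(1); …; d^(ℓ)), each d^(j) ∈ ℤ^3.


Via rank(M_{q-1}∘⋯∘M_p): M ≅ I[1,3], I[2,2], I[2,3], I[3,3]^2.
μ_θ-semistable layers: μ^(1)=7; μ^(2)=-5; μ^(3)=-9

((0, 0, 4); (1, 1, 0); (0, 2, 0))


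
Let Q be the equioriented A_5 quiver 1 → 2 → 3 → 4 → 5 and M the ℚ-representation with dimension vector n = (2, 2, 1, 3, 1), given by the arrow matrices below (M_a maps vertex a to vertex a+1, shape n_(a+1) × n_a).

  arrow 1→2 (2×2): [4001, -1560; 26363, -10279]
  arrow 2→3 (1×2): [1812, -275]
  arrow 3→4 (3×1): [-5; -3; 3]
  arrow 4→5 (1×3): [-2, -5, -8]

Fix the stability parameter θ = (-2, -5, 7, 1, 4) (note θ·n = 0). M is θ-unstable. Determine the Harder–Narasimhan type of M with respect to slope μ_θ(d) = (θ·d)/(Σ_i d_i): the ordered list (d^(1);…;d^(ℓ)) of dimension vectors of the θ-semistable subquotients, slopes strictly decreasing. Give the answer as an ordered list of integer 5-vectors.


Via rank(M_{q-1}∘⋯∘M_p): M ≅ I[1,2], I[1,5], I[4,4]^2.
μ_θ-semistable layers: μ^(1)=4; μ^(2)=1; μ^(3)=-7/2

((0, 0, 1, 1, 1); (0, 0, 0, 2, 0); (2, 2, 0, 0, 0))


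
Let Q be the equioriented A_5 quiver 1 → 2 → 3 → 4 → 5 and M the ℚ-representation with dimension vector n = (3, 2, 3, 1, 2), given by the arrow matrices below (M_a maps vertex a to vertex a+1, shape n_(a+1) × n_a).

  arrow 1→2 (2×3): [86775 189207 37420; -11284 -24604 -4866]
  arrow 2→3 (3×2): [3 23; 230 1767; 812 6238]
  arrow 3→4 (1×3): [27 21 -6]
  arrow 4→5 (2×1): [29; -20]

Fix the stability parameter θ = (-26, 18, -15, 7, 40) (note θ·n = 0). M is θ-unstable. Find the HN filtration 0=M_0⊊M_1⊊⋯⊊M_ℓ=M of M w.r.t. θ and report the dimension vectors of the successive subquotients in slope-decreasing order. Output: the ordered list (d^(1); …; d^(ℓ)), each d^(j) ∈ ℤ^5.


Barcode: M ≅ I[1,1], I[1,3], I[1,5], I[3,3], I[5,5]. HN layers by μ_θ (5 steps, strictly decreasing):
  μ^(1)=40; μ^(2)=7; μ^(3)=3/2; μ^(4)=-15; μ^(5)=-26

((0, 0, 0, 0, 2); (0, 0, 0, 1, 0); (0, 2, 2, 0, 0); (0, 0, 1, 0, 0); (3, 0, 0, 0, 0))


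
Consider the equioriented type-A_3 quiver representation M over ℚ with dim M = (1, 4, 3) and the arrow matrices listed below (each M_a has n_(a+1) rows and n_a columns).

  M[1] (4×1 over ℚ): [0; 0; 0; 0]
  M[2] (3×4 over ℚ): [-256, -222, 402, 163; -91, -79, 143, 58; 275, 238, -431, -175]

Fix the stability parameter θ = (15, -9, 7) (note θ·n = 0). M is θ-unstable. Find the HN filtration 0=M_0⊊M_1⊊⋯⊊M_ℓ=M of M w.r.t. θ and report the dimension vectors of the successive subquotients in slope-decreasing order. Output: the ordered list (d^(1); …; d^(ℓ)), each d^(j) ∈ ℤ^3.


Interval decomposition of M: I[1,1], I[2,2], I[2,3]^3.
HN type (ℓ=3): μ^(1)=15; μ^(2)=7; μ^(3)=-9

((1, 0, 0); (0, 0, 3); (0, 4, 0))


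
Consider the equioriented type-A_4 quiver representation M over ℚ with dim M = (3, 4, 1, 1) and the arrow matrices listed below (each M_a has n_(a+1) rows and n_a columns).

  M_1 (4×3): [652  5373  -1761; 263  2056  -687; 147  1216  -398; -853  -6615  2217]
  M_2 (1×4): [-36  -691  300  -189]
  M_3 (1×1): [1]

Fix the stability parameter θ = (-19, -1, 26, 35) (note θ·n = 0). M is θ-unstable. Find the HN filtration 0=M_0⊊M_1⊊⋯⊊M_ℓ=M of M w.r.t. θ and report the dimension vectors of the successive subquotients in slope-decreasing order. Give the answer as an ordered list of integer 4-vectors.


Barcode: M ≅ I[1,2]^2, I[1,4], I[2,2]. HN layers by μ_θ (4 steps, strictly decreasing):
  μ^(1)=35; μ^(2)=26; μ^(3)=-1; μ^(4)=-19

((0, 0, 0, 1); (0, 0, 1, 0); (0, 4, 0, 0); (3, 0, 0, 0))


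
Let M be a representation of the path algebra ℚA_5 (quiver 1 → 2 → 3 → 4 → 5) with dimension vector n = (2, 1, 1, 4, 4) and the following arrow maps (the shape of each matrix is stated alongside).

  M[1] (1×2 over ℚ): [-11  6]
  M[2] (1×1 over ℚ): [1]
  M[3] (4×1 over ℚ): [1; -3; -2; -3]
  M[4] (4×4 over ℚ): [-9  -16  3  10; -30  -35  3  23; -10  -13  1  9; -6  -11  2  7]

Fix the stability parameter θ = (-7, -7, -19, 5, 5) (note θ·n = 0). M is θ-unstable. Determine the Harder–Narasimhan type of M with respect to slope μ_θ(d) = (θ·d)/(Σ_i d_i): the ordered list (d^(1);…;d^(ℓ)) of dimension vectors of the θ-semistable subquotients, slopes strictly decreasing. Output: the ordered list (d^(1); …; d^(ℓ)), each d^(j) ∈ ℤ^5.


Via rank(M_{q-1}∘⋯∘M_p): M ≅ I[1,1], I[1,5], I[4,4], I[4,5]^2, I[5,5].
μ_θ-semistable layers: μ^(1)=5; μ^(2)=-7; μ^(3)=-11

((0, 0, 0, 4, 4); (1, 0, 0, 0, 0); (1, 1, 1, 0, 0))


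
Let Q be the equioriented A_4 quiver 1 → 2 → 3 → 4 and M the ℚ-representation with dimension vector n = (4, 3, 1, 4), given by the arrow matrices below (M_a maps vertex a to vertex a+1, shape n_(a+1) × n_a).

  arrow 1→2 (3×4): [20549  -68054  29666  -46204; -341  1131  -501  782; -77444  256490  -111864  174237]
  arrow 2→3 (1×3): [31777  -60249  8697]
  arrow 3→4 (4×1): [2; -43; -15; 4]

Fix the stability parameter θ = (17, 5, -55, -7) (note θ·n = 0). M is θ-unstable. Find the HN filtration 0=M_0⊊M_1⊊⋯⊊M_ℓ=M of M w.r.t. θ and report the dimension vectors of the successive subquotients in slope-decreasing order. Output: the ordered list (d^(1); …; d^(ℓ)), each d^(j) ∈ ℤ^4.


Interval decomposition of M: I[1,1], I[1,2]^2, I[1,4], I[4,4]^3.
HN type (ℓ=4): μ^(1)=17; μ^(2)=11; μ^(3)=-7; μ^(4)=-11

((1, 0, 0, 0); (2, 2, 0, 0); (0, 0, 0, 4); (1, 1, 1, 0))


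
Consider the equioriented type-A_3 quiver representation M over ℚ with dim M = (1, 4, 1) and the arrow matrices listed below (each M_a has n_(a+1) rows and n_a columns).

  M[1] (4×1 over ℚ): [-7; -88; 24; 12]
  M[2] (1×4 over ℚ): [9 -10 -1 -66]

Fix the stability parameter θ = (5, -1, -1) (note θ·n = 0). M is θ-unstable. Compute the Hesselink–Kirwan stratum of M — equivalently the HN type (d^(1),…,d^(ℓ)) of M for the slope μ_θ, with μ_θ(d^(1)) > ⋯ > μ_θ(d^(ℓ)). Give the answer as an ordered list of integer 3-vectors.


Interval decomposition of M: I[1,3], I[2,2]^3.
HN type (ℓ=2): μ^(1)=1; μ^(2)=-1

((1, 1, 1); (0, 3, 0))


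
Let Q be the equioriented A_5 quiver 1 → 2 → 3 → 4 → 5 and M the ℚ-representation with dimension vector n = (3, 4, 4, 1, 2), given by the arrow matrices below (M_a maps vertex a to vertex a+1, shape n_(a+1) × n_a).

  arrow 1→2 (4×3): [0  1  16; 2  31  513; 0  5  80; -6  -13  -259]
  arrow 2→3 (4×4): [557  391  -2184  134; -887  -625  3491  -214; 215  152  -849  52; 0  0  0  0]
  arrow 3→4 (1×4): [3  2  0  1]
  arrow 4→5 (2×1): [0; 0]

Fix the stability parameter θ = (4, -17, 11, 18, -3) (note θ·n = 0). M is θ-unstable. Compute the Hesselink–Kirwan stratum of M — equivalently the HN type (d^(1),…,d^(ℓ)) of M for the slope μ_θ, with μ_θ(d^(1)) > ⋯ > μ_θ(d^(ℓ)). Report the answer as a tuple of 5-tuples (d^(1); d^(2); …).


Via rank(M_{q-1}∘⋯∘M_p): M ≅ I[1,1], I[1,3], I[1,4], I[2,2], I[2,3], I[3,3], I[5,5]^2.
μ_θ-semistable layers: μ^(1)=18; μ^(2)=11; μ^(3)=4; μ^(4)=-3; μ^(5)=-13/2; μ^(6)=-17

((0, 0, 0, 1, 0); (0, 0, 4, 0, 0); (1, 0, 0, 0, 0); (0, 0, 0, 0, 2); (2, 2, 0, 0, 0); (0, 2, 0, 0, 0))


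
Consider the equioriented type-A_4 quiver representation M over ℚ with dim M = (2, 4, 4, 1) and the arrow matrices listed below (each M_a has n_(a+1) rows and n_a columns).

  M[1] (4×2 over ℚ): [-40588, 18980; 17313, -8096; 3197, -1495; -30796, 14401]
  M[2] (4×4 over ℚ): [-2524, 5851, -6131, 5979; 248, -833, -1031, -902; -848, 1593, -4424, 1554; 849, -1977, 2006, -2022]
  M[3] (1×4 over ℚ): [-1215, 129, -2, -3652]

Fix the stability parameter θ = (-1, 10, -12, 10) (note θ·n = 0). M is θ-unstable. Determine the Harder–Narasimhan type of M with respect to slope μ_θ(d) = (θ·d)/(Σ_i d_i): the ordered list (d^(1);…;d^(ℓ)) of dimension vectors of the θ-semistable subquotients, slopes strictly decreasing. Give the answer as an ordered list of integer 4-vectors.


Interval decomposition of M: I[1,3], I[1,4], I[2,3]^2.
HN type (ℓ=2): μ^(1)=10; μ^(2)=-1

((0, 0, 0, 1); (2, 4, 4, 0))


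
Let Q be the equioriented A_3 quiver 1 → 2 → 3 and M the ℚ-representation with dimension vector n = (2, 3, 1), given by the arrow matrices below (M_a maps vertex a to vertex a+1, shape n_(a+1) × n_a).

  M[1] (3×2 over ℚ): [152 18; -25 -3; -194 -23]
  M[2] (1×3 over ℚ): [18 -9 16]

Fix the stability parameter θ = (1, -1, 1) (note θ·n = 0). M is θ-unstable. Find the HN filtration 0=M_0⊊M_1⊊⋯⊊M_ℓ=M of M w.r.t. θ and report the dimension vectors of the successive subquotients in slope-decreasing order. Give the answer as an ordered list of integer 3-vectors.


Via rank(M_{q-1}∘⋯∘M_p): M ≅ I[1,2], I[1,3], I[2,2].
μ_θ-semistable layers: μ^(1)=1; μ^(2)=0; μ^(3)=-1

((0, 0, 1); (2, 2, 0); (0, 1, 0))


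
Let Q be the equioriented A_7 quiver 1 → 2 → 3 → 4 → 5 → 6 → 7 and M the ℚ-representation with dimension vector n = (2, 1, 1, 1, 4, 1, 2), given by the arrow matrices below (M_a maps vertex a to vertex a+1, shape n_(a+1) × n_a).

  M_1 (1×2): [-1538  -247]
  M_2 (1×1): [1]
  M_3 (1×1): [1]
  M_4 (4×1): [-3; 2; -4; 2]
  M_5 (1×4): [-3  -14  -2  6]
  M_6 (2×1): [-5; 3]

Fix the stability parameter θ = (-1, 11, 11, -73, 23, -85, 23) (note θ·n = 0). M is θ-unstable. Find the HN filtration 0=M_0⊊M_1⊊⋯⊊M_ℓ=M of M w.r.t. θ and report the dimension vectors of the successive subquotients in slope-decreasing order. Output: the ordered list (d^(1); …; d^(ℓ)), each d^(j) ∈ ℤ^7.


Via rank(M_{q-1}∘⋯∘M_p): M ≅ I[1,1], I[1,7], I[5,5]^3, I[7,7].
μ_θ-semistable layers: μ^(1)=23; μ^(2)=-1; μ^(3)=-19

((0, 0, 0, 0, 3, 0, 2); (1, 0, 0, 0, 0, 0, 0); (1, 1, 1, 1, 1, 1, 0))


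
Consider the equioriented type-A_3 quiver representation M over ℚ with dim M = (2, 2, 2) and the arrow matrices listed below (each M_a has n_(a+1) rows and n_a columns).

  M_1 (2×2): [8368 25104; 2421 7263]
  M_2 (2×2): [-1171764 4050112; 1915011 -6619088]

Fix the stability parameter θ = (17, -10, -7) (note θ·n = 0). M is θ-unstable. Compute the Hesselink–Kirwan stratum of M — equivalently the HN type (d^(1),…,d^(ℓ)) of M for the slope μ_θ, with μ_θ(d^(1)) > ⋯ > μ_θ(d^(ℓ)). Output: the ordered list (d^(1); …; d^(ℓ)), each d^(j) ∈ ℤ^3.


Interval decomposition of M: I[1,1], I[1,2], I[2,3], I[3,3].
HN type (ℓ=4): μ^(1)=17; μ^(2)=7/2; μ^(3)=-7; μ^(4)=-10

((1, 0, 0); (1, 1, 0); (0, 0, 2); (0, 1, 0))


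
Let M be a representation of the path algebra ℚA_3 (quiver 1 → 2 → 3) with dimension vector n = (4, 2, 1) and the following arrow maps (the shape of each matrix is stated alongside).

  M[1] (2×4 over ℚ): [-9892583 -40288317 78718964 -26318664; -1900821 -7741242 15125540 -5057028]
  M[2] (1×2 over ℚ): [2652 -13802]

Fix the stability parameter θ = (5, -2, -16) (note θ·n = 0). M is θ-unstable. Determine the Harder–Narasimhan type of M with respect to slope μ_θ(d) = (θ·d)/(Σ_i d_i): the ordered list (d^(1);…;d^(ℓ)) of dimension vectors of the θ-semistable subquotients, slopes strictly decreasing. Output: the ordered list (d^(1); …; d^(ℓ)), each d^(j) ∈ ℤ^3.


Via rank(M_{q-1}∘⋯∘M_p): M ≅ I[1,1]^2, I[1,2], I[1,3].
μ_θ-semistable layers: μ^(1)=5; μ^(2)=3/2; μ^(3)=-13/3

((2, 0, 0); (1, 1, 0); (1, 1, 1))


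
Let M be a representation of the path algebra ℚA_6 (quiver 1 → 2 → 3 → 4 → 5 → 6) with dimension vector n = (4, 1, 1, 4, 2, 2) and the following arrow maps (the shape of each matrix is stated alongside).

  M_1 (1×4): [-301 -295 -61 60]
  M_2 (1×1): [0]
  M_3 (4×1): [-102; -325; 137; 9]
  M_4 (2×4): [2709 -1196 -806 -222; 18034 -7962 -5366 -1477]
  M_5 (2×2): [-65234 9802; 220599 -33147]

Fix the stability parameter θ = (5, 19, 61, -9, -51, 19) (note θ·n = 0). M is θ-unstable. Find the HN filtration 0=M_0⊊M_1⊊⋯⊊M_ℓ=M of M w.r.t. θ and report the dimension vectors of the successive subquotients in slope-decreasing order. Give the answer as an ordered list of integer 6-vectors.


Interval decomposition of M: I[1,1]^3, I[1,2], I[3,6], I[4,4]^2, I[4,5], I[6,6].
HN type (ℓ=5): μ^(1)=19; μ^(2)=5; μ^(3)=1/3; μ^(4)=-9; μ^(5)=-30

((0, 1, 0, 0, 0, 2); (4, 0, 0, 0, 0, 0); (0, 0, 1, 1, 1, 0); (0, 0, 0, 2, 0, 0); (0, 0, 0, 1, 1, 0))


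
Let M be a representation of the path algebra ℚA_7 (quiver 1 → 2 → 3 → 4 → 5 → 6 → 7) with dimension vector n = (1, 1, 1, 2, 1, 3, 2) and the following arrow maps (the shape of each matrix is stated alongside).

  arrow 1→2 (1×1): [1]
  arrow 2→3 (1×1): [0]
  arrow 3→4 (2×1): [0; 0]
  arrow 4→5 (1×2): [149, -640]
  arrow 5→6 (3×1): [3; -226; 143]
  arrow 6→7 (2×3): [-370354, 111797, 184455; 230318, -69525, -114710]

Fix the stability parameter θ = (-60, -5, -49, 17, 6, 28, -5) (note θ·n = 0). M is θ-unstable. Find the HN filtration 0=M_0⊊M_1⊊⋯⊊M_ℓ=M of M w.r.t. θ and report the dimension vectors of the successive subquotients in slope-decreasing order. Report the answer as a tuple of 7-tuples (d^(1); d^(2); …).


Via rank(M_{q-1}∘⋯∘M_p): M ≅ I[1,2], I[3,3], I[4,4], I[4,7], I[6,6], I[6,7].
μ_θ-semistable layers: μ^(1)=28; μ^(2)=17; μ^(3)=23/2; μ^(4)=-5; μ^(5)=-49; μ^(6)=-60

((0, 0, 0, 0, 0, 1, 0); (0, 0, 0, 1, 0, 0, 0); (0, 0, 0, 1, 1, 2, 2); (0, 1, 0, 0, 0, 0, 0); (0, 0, 1, 0, 0, 0, 0); (1, 0, 0, 0, 0, 0, 0))


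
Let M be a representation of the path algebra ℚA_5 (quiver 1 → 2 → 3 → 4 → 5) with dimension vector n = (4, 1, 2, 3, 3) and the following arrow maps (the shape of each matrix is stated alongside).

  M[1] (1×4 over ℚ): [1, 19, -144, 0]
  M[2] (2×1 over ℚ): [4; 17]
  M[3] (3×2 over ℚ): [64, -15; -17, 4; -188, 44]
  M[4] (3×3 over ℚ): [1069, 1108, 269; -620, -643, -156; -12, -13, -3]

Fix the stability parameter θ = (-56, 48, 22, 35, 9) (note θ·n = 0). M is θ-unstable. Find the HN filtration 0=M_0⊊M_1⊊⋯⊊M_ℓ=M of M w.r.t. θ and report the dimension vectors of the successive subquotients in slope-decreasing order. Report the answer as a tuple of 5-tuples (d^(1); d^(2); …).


Via rank(M_{q-1}∘⋯∘M_p): M ≅ I[1,1]^3, I[1,5], I[3,5], I[4,5].
μ_θ-semistable layers: μ^(1)=57/2; μ^(2)=22; μ^(3)=-56

((0, 1, 1, 1, 1); (0, 0, 1, 2, 2); (4, 0, 0, 0, 0))


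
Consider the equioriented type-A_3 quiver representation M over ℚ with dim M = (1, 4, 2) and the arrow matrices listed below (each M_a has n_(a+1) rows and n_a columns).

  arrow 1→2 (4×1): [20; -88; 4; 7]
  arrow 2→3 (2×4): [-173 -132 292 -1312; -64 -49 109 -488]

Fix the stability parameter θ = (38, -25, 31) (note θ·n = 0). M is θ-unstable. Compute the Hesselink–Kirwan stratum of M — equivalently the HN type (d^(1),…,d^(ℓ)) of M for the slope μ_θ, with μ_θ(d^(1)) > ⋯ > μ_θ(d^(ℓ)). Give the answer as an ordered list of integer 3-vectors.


Interval decomposition of M: I[1,3], I[2,2]^2, I[2,3].
HN type (ℓ=3): μ^(1)=31; μ^(2)=13/2; μ^(3)=-25

((0, 0, 2); (1, 1, 0); (0, 3, 0))


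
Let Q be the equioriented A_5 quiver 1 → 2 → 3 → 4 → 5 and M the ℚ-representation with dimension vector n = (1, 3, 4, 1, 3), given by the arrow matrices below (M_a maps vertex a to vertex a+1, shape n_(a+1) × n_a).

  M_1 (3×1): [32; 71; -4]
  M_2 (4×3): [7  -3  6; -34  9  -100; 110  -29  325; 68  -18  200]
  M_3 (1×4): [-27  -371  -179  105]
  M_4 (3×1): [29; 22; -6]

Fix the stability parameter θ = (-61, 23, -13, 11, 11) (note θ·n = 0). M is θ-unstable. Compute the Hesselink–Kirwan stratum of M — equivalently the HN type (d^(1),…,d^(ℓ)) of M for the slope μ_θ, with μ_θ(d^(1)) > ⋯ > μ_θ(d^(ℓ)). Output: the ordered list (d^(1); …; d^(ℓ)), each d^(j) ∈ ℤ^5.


Barcode: M ≅ I[1,5], I[2,3]^2, I[3,3], I[5,5]^2. HN layers by μ_θ (4 steps, strictly decreasing):
  μ^(1)=11; μ^(2)=5; μ^(3)=-13; μ^(4)=-61

((0, 0, 0, 1, 3); (0, 3, 3, 0, 0); (0, 0, 1, 0, 0); (1, 0, 0, 0, 0))


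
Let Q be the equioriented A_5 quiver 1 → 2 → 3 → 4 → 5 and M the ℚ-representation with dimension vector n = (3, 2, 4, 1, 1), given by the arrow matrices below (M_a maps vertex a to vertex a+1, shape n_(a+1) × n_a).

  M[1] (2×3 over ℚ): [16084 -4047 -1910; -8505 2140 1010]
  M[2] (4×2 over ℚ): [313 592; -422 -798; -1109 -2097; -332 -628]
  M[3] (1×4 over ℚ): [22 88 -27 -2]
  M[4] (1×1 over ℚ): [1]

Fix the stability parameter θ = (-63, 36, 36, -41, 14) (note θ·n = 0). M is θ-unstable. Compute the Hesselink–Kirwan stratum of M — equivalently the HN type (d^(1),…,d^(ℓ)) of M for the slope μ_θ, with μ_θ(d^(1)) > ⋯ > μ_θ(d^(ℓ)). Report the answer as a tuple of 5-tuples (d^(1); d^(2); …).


Interval decomposition of M: I[1,1], I[1,3], I[1,5], I[3,3]^2.
HN type (ℓ=4): μ^(1)=36; μ^(2)=14; μ^(3)=31/3; μ^(4)=-63

((0, 1, 3, 0, 0); (0, 0, 0, 0, 1); (0, 1, 1, 1, 0); (3, 0, 0, 0, 0))


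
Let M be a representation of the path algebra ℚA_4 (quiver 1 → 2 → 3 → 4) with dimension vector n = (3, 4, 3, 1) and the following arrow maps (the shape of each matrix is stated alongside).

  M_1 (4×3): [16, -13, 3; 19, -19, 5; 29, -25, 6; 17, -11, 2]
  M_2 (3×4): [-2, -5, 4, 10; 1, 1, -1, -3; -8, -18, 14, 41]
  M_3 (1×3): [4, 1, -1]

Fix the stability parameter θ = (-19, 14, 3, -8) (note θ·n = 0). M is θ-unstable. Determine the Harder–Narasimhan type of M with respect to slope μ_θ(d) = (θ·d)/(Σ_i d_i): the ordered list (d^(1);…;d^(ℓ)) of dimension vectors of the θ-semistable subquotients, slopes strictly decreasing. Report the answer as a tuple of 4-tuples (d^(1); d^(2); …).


Via rank(M_{q-1}∘⋯∘M_p): M ≅ I[1,3]^2, I[1,4], I[2,2].
μ_θ-semistable layers: μ^(1)=14; μ^(2)=17/2; μ^(3)=3; μ^(4)=-19

((0, 1, 0, 0); (0, 2, 2, 0); (0, 1, 1, 1); (3, 0, 0, 0))


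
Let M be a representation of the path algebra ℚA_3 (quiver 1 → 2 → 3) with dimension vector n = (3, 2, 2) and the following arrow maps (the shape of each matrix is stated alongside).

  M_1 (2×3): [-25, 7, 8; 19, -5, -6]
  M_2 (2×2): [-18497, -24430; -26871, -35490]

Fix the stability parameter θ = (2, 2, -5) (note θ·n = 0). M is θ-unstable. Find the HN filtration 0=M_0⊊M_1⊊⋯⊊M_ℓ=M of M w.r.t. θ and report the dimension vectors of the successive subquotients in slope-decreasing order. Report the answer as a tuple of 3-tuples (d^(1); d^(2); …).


Barcode: M ≅ I[1,1], I[1,2], I[1,3], I[3,3]. HN layers by μ_θ (3 steps, strictly decreasing):
  μ^(1)=2; μ^(2)=-1/3; μ^(3)=-5

((2, 1, 0); (1, 1, 1); (0, 0, 1))


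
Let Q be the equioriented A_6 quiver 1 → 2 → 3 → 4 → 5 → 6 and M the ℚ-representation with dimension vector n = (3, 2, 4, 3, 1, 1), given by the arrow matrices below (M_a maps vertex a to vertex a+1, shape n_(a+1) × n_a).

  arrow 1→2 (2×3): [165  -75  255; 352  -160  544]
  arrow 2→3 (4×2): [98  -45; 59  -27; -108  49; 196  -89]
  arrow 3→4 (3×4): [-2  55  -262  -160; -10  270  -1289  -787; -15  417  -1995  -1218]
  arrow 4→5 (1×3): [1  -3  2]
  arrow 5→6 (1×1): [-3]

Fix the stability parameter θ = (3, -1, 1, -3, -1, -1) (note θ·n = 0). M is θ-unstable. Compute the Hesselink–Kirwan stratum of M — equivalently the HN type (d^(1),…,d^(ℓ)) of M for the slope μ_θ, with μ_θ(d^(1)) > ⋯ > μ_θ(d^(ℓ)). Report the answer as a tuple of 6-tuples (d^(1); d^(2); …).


Via rank(M_{q-1}∘⋯∘M_p): M ≅ I[1,1]^2, I[1,6], I[2,3], I[3,4]^2.
μ_θ-semistable layers: μ^(1)=3; μ^(2)=1; μ^(3)=-1/3; μ^(4)=-1

((2, 0, 0, 0, 0, 0); (0, 0, 1, 0, 0, 0); (1, 1, 1, 1, 1, 1); (0, 1, 2, 2, 0, 0))


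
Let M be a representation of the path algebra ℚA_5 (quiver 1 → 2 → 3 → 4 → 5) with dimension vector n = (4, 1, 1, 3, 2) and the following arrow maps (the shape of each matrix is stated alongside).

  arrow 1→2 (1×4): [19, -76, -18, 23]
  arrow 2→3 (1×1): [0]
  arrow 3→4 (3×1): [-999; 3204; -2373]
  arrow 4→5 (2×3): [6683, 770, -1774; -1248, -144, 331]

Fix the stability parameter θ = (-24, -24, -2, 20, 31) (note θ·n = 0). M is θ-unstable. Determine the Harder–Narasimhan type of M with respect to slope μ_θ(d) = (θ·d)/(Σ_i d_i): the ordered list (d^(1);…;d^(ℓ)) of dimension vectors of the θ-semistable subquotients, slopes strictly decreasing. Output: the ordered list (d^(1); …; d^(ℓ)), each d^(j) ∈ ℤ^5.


Barcode: M ≅ I[1,1]^3, I[1,2], I[3,5], I[4,4], I[4,5]. HN layers by μ_θ (4 steps, strictly decreasing):
  μ^(1)=31; μ^(2)=20; μ^(3)=-2; μ^(4)=-24

((0, 0, 0, 0, 2); (0, 0, 0, 3, 0); (0, 0, 1, 0, 0); (4, 1, 0, 0, 0))


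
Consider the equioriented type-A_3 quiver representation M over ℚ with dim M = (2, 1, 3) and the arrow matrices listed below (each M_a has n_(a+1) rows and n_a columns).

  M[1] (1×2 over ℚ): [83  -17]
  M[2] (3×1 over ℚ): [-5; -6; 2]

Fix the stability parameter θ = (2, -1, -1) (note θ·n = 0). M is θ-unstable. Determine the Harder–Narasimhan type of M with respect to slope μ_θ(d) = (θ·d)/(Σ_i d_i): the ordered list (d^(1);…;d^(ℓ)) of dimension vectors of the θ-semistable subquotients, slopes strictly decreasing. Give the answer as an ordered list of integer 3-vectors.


Barcode: M ≅ I[1,1], I[1,3], I[3,3]^2. HN layers by μ_θ (3 steps, strictly decreasing):
  μ^(1)=2; μ^(2)=0; μ^(3)=-1

((1, 0, 0); (1, 1, 1); (0, 0, 2))


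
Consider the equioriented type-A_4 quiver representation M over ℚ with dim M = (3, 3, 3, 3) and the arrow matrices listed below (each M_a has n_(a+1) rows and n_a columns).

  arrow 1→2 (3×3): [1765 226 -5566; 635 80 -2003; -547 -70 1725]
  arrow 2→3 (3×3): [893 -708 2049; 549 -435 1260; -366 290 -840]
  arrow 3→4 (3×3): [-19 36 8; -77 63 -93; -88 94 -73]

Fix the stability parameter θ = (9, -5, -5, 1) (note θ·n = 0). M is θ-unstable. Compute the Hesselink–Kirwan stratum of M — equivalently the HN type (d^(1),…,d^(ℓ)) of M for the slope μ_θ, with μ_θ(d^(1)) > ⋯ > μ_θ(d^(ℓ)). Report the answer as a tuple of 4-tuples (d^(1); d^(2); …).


Barcode: M ≅ I[1,2], I[1,4]^2, I[3,4]. HN layers by μ_θ (4 steps, strictly decreasing):
  μ^(1)=2; μ^(2)=1; μ^(3)=-1/3; μ^(4)=-5

((1, 1, 0, 0); (0, 0, 0, 3); (2, 2, 2, 0); (0, 0, 1, 0))


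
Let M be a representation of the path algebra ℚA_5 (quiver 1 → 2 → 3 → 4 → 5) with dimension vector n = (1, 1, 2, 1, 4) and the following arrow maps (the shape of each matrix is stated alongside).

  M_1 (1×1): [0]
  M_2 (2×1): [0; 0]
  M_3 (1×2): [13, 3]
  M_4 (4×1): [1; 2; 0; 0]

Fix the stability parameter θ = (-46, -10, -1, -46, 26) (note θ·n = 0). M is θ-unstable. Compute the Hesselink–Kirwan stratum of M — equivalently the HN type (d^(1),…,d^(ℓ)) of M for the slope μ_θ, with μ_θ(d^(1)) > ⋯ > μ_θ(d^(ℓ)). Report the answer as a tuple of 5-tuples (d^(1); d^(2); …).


Interval decomposition of M: I[1,1], I[2,2], I[3,3], I[3,5], I[5,5]^3.
HN type (ℓ=5): μ^(1)=26; μ^(2)=-1; μ^(3)=-10; μ^(4)=-47/2; μ^(5)=-46

((0, 0, 0, 0, 4); (0, 0, 1, 0, 0); (0, 1, 0, 0, 0); (0, 0, 1, 1, 0); (1, 0, 0, 0, 0))
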